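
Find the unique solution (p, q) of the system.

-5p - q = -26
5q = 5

(5, 1)

Forward elimination on [A|b]:
Row echelon form:
[ -5  -1  |  -26 ]
[  0   5  |    5 ]
Back-substitution:
q = (5) / 5 = 1
p = (-26 - (-1)*(1)) / -5 = 5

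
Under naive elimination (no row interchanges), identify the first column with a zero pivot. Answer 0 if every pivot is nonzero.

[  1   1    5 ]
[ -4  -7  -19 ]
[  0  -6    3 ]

Naive forward elimination:
R2 <- R2 - (-4)*R1:  [  0  -3   1 ]
R3 <- R3 - (2)*R2:  [ 0  0  1 ]
All pivots nonzero; naive elimination completes without hitting a zero pivot.

first zero-pivot column = 0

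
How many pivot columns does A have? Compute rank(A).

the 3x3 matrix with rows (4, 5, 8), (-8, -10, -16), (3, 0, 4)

rank(A) = 2

Row reduction:
R2 <- R2 - (-2)*R1:  [ 0  0  0 ]
R3 <- R3 - (3/4)*R1:  [     0  -15/4     -2 ]
R2 <-> R3   (pivot in column 2 was zero)
[ 4      5   8 ]
[ 0  -15/4  -2 ]
[ 0      0   0 ]
Row echelon form:
[ 4      5   8 ]
[ 0  -15/4  -2 ]
[ 0      0   0 ]
Nonzero rows / pivot columns: 2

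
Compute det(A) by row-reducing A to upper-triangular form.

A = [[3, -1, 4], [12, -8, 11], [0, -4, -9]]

Forward elimination:
R2 <- R2 - (4)*R1:  [  0  -4  -5 ]
R3 <- R3 - (1)*R2:  [  0   0  -4 ]
Upper-triangular form:
[ 3  -1   4 ]
[ 0  -4  -5 ]
[ 0   0  -4 ]
det(A) = (-1)^0 * (3) * (-4) * (-4) = 48  (0 row swaps -> sign +1)

det(A) = 48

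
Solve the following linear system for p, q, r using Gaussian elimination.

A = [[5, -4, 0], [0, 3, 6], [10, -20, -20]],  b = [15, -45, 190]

Forward elimination on [A|b]:
R3 <- R3 - (2)*R1:  [   0  -12  -20  160 ]
R3 <- R3 - (-4)*R2:  [   0    0    4  -20 ]
Row echelon form:
[ 5  -4  0  |   15 ]
[ 0   3  6  |  -45 ]
[ 0   0  4  |  -20 ]
Back-substitution:
r = (-20) / 4 = -5
q = (-45 - (6)*(-5)) / 3 = -5
p = (15 - (-4)*(-5)) / 5 = -1

(-1, -5, -5)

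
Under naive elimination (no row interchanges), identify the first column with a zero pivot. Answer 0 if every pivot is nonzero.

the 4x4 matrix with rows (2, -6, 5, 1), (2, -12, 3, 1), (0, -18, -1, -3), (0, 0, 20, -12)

first zero-pivot column = 4

Naive forward elimination:
R2 <- R2 - (1)*R1:  [  0  -6  -2   0 ]
R3 <- R3 - (3)*R2:  [  0   0   5  -3 ]
R4 <- R4 - (4)*R3:  [ 0  0  0  0 ]
Matrix at this point:
[ 2  -6   5   1 ]
[ 0  -6  -2   0 ]
[ 0   0   5  -3 ]
[ 0   0   0   0 ]
Pivot entry (4,4) in the last row is zero and there are no rows below to swap with -> zero pivot in column 4 (A is singular).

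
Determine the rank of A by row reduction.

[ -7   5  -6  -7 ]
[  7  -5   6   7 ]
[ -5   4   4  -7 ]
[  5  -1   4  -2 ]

rank(A) = 3

Row reduction:
R2 <- R2 - (-1)*R1:  [ 0  0  0  0 ]
R3 <- R3 - (5/7)*R1:  [    0   3/7  58/7    -2 ]
R4 <- R4 - (-5/7)*R1:  [    0  18/7  -2/7    -7 ]
R2 <-> R3   (pivot in column 2 was zero)
[ -7     5    -6  -7 ]
[  0   3/7  58/7  -2 ]
[  0     0     0   0 ]
[  0  18/7  -2/7  -7 ]
R4 <- R4 - (6)*R2:  [   0    0  -50    5 ]
R3 <-> R4   (pivot in column 3 was zero)
[ -7    5    -6  -7 ]
[  0  3/7  58/7  -2 ]
[  0    0   -50   5 ]
[  0    0     0   0 ]
Row echelon form:
[ -7    5    -6  -7 ]
[  0  3/7  58/7  -2 ]
[  0    0   -50   5 ]
[  0    0     0   0 ]
Nonzero rows / pivot columns: 3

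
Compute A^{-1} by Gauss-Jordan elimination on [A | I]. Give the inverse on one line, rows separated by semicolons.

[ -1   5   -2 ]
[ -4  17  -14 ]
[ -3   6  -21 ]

Gauss-Jordan on [A | I]:
R1 <- (1/-1)*R1:  [  1  -5   2  |  -1   0   0 ]
R2 <- R2 - (-4)*R1:  [  0  -3  -6  |  -4   1   0 ]
R3 <- R3 - (-3)*R1:  [   0   -9  -15  |   -3    0    1 ]
R2 <- (1/-3)*R2:  [    0     1     2  |   4/3  -1/3     0 ]
R1 <- R1 - (-5)*R2:  [    1     0    12  |  17/3  -5/3     0 ]
R3 <- R3 - (-9)*R2:  [  0   0   3  |   9  -3   1 ]
R3 <- (1/3)*R3:  [   0    0    1  |    3   -1  1/3 ]
R1 <- R1 - (12)*R3:  [     1      0      0  |  -91/3   31/3     -4 ]
R2 <- R2 - (2)*R3:  [     0      1      0  |  -14/3    5/3   -2/3 ]
Right block of [I | A^{-1}] is the inverse:
[ -91/3  31/3    -4 ]
[ -14/3   5/3  -2/3 ]
[     3    -1   1/3 ]

inverse = [-91/3 31/3 -4; -14/3 5/3 -2/3; 3 -1 1/3]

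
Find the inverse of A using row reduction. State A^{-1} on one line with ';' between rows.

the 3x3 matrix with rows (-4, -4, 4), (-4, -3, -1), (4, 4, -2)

Gauss-Jordan on [A | I]:
R1 <- (1/-4)*R1:  [    1     1    -1  |  -1/4     0     0 ]
R2 <- R2 - (-4)*R1:  [  0   1  -5  |  -1   1   0 ]
R3 <- R3 - (4)*R1:  [ 0  0  2  |  1  0  1 ]
R1 <- R1 - (1)*R2:  [   1    0    4  |  3/4   -1    0 ]
R3 <- (1/2)*R3:  [   0    0    1  |  1/2    0  1/2 ]
R1 <- R1 - (4)*R3:  [    1     0     0  |  -5/4    -1    -2 ]
R2 <- R2 - (-5)*R3:  [   0    1    0  |  3/2    1  5/2 ]
Right block of [I | A^{-1}] is the inverse:
[ -5/4  -1   -2 ]
[  3/2   1  5/2 ]
[  1/2   0  1/2 ]

inverse = [-5/4 -1 -2; 3/2 1 5/2; 1/2 0 1/2]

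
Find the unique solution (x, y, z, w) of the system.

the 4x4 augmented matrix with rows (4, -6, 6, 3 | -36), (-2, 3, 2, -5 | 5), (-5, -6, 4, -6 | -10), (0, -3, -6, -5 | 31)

(0, 1, -4, -2)

Forward elimination on [A|b]:
R2 <- R2 - (-1/2)*R1:  [    0     0     5  -7/2   -13 ]
R3 <- R3 - (-5/4)*R1:  [     0  -27/2   23/2   -9/4    -55 ]
R2 <-> R3   (pivot in column 2 was zero)
[ 4     -6     6     3  -36 ]
[ 0  -27/2  23/2  -9/4  -55 ]
[ 0      0     5  -7/2  -13 ]
[ 0     -3    -6    -5   31 ]
R4 <- R4 - (2/9)*R2:  [     0      0  -77/9   -9/2  389/9 ]
R4 <- R4 - (-77/45)*R3:  [       0        0        0  -472/45   944/45 ]
Row echelon form:
[ 4     -6     6        3  |     -36 ]
[ 0  -27/2  23/2     -9/4  |     -55 ]
[ 0      0     5     -7/2  |     -13 ]
[ 0      0     0  -472/45  |  944/45 ]
Back-substitution:
w = (944/45) / (-472/45) = -2
z = (-13 - (-7/2)*(-2)) / 5 = -4
y = (-55 - (23/2)*(-4) - (-9/4)*(-2)) / (-27/2) = 1
x = (-36 - (-6)*(1) - (6)*(-4) - (3)*(-2)) / 4 = 0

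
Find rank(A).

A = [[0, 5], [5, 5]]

Row reduction:
R1 <-> R2   (pivot in column 1 was zero)
[ 5  5 ]
[ 0  5 ]
Row echelon form:
[ 5  5 ]
[ 0  5 ]
Nonzero rows / pivot columns: 2

rank(A) = 2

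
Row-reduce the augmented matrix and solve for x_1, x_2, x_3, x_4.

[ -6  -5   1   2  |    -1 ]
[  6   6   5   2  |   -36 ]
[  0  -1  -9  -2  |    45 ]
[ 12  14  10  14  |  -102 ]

(3, -5, -4, -2)

Forward elimination on [A|b]:
R2 <- R2 - (-1)*R1:  [   0    1    6    4  -37 ]
R4 <- R4 - (-2)*R1:  [    0     4    12    18  -104 ]
R3 <- R3 - (-1)*R2:  [  0   0  -3   2   8 ]
R4 <- R4 - (4)*R2:  [   0    0  -12    2   44 ]
R4 <- R4 - (4)*R3:  [  0   0   0  -6  12 ]
Row echelon form:
[ -6  -5   1   2  |   -1 ]
[  0   1   6   4  |  -37 ]
[  0   0  -3   2  |    8 ]
[  0   0   0  -6  |   12 ]
Back-substitution:
x_4 = (12) / -6 = -2
x_3 = (8 - (2)*(-2)) / -3 = -4
x_2 = (-37 - (6)*(-4) - (4)*(-2)) / 1 = -5
x_1 = (-1 - (-5)*(-5) - (1)*(-4) - (2)*(-2)) / -6 = 3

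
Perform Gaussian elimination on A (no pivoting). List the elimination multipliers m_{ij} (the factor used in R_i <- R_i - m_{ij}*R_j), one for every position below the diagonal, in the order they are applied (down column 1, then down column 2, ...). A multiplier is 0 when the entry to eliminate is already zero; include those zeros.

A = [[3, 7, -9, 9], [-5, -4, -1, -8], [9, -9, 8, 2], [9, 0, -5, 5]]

multipliers: -5/3, 3, 3, -90/23, -63/23, 502/635

Forward elimination:
R2 <- R2 - (-5/3)*R1:  [    0  23/3   -16     7 ]
R3 <- R3 - (3)*R1:  [   0  -30   35  -25 ]
R4 <- R4 - (3)*R1:  [   0  -21   22  -22 ]
R3 <- R3 - (-90/23)*R2:  [       0        0  -635/23    55/23 ]
R4 <- R4 - (-63/23)*R2:  [       0        0  -502/23   -65/23 ]
R4 <- R4 - (502/635)*R3:  [        0         0         0  -599/127 ]
Multipliers (in order of application): m_{21} = -5/3, m_{31} = 3, m_{41} = 3, m_{32} = -90/23, m_{42} = -63/23, m_{43} = 502/635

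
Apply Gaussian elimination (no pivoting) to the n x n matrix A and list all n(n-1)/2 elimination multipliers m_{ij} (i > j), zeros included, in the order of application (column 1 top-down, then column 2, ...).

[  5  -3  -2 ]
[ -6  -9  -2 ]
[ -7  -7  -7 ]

multipliers: -6/5, -7/5, 8/9

Forward elimination:
R2 <- R2 - (-6/5)*R1:  [     0  -63/5  -22/5 ]
R3 <- R3 - (-7/5)*R1:  [     0  -56/5  -49/5 ]
R3 <- R3 - (8/9)*R2:  [     0      0  -53/9 ]
Multipliers (in order of application): m_{21} = -6/5, m_{31} = -7/5, m_{32} = 8/9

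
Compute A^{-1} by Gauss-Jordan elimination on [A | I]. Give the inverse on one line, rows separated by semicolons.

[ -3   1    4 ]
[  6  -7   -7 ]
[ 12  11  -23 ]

Gauss-Jordan on [A | I]:
R1 <- (1/-3)*R1:  [    1  -1/3  -4/3  |  -1/3     0     0 ]
R2 <- R2 - (6)*R1:  [  0  -5   1  |   2   1   0 ]
R3 <- R3 - (12)*R1:  [  0  15  -7  |   4   0   1 ]
R2 <- (1/-5)*R2:  [    0     1  -1/5  |  -2/5  -1/5     0 ]
R1 <- R1 - (-1/3)*R2:  [     1      0   -7/5  |  -7/15  -1/15      0 ]
R3 <- R3 - (15)*R2:  [  0   0  -4  |  10   3   1 ]
R3 <- (1/-4)*R3:  [    0     0     1  |  -5/2  -3/4  -1/4 ]
R1 <- R1 - (-7/5)*R3:  [       1        0        0  |  -119/30   -67/60    -7/20 ]
R2 <- R2 - (-1/5)*R3:  [     0      1      0  |  -9/10  -7/20  -1/20 ]
Right block of [I | A^{-1}] is the inverse:
[ -119/30  -67/60  -7/20 ]
[   -9/10   -7/20  -1/20 ]
[    -5/2    -3/4   -1/4 ]

inverse = [-119/30 -67/60 -7/20; -9/10 -7/20 -1/20; -5/2 -3/4 -1/4]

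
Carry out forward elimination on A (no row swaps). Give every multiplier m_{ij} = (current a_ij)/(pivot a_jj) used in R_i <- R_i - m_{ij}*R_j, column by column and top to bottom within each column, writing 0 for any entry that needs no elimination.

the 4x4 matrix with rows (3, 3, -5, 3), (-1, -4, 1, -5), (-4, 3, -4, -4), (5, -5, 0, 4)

Forward elimination:
R2 <- R2 - (-1/3)*R1:  [    0    -3  -2/3    -4 ]
R3 <- R3 - (-4/3)*R1:  [     0      7  -32/3      0 ]
R4 <- R4 - (5/3)*R1:  [    0   -10  25/3    -1 ]
R3 <- R3 - (-7/3)*R2:  [      0       0  -110/9   -28/3 ]
R4 <- R4 - (10/3)*R2:  [    0     0  95/9  37/3 ]
R4 <- R4 - (-19/22)*R3:  [     0      0      0  47/11 ]
Multipliers (in order of application): m_{21} = -1/3, m_{31} = -4/3, m_{41} = 5/3, m_{32} = -7/3, m_{42} = 10/3, m_{43} = -19/22

multipliers: -1/3, -4/3, 5/3, -7/3, 10/3, -19/22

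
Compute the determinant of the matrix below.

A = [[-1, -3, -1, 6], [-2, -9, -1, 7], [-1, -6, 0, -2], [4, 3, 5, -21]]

det(A) = -18

Forward elimination:
R2 <- R2 - (2)*R1:  [  0  -3   1  -5 ]
R3 <- R3 - (1)*R1:  [  0  -3   1  -8 ]
R4 <- R4 - (-4)*R1:  [  0  -9   1   3 ]
R3 <- R3 - (1)*R2:  [  0   0   0  -3 ]
R4 <- R4 - (3)*R2:  [  0   0  -2  18 ]
R3 <-> R4   (pivot in column 3 was zero)
[ -1  -3  -1   6 ]
[  0  -3   1  -5 ]
[  0   0  -2  18 ]
[  0   0   0  -3 ]
Upper-triangular form:
[ -1  -3  -1   6 ]
[  0  -3   1  -5 ]
[  0   0  -2  18 ]
[  0   0   0  -3 ]
det(A) = (-1)^1 * (-1) * (-3) * (-2) * (-3) = -18  (1 row swap -> sign -1)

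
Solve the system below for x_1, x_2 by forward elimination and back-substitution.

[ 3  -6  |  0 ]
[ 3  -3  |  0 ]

(0, 0)

Forward elimination on [A|b]:
R2 <- R2 - (1)*R1:  [ 0  3  0 ]
Row echelon form:
[ 3  -6  |  0 ]
[ 0   3  |  0 ]
Back-substitution:
x_2 = (0) / 3 = 0
x_1 = (0 - (-6)*(0)) / 3 = 0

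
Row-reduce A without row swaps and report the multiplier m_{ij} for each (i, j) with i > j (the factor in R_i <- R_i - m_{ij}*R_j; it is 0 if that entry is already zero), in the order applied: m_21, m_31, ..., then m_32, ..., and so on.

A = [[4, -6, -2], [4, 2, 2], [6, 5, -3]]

multipliers: 1, 3/2, 7/4

Forward elimination:
R2 <- R2 - (1)*R1:  [ 0  8  4 ]
R3 <- R3 - (3/2)*R1:  [  0  14   0 ]
R3 <- R3 - (7/4)*R2:  [  0   0  -7 ]
Multipliers (in order of application): m_{21} = 1, m_{31} = 3/2, m_{32} = 7/4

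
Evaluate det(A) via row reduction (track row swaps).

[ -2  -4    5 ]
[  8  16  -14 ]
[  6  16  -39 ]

Forward elimination:
R2 <- R2 - (-4)*R1:  [ 0  0  6 ]
R3 <- R3 - (-3)*R1:  [   0    4  -24 ]
R2 <-> R3   (pivot in column 2 was zero)
[ -2  -4    5 ]
[  0   4  -24 ]
[  0   0    6 ]
Upper-triangular form:
[ -2  -4    5 ]
[  0   4  -24 ]
[  0   0    6 ]
det(A) = (-1)^1 * (-2) * (4) * (6) = 48  (1 row swap -> sign -1)

det(A) = 48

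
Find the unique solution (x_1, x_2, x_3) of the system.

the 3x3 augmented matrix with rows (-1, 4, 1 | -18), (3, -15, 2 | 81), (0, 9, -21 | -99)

(5, -4, 3)

Forward elimination on [A|b]:
R2 <- R2 - (-3)*R1:  [  0  -3   5  27 ]
R3 <- R3 - (-3)*R2:  [   0    0   -6  -18 ]
Row echelon form:
[ -1   4   1  |  -18 ]
[  0  -3   5  |   27 ]
[  0   0  -6  |  -18 ]
Back-substitution:
x_3 = (-18) / -6 = 3
x_2 = (27 - (5)*(3)) / -3 = -4
x_1 = (-18 - (4)*(-4) - (1)*(3)) / -1 = 5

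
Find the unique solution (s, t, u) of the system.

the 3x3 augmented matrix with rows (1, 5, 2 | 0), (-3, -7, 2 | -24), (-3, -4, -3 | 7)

(0, 2, -5)

Forward elimination on [A|b]:
R2 <- R2 - (-3)*R1:  [   0    8    8  -24 ]
R3 <- R3 - (-3)*R1:  [  0  11   3   7 ]
R3 <- R3 - (11/8)*R2:  [  0   0  -8  40 ]
Row echelon form:
[ 1  5   2  |    0 ]
[ 0  8   8  |  -24 ]
[ 0  0  -8  |   40 ]
Back-substitution:
u = (40) / -8 = -5
t = (-24 - (8)*(-5)) / 8 = 2
s = (0 - (5)*(2) - (2)*(-5)) / 1 = 0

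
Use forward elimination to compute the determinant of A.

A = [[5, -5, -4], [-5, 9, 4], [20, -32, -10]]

Forward elimination:
R2 <- R2 - (-1)*R1:  [ 0  4  0 ]
R3 <- R3 - (4)*R1:  [   0  -12    6 ]
R3 <- R3 - (-3)*R2:  [ 0  0  6 ]
Upper-triangular form:
[ 5  -5  -4 ]
[ 0   4   0 ]
[ 0   0   6 ]
det(A) = (-1)^0 * (5) * (4) * (6) = 120  (0 row swaps -> sign +1)

det(A) = 120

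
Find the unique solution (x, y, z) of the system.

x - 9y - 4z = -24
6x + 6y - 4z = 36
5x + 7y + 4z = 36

(3, 3, 0)

Forward elimination on [A|b]:
R2 <- R2 - (6)*R1:  [   0   60   20  180 ]
R3 <- R3 - (5)*R1:  [   0   52   24  156 ]
R3 <- R3 - (13/15)*R2:  [    0     0  20/3     0 ]
Row echelon form:
[ 1  -9    -4  |  -24 ]
[ 0  60    20  |  180 ]
[ 0   0  20/3  |    0 ]
Back-substitution:
z = (0) / (20/3) = 0
y = (180 - (20)*(0)) / 60 = 3
x = (-24 - (-9)*(3) - (-4)*(0)) / 1 = 3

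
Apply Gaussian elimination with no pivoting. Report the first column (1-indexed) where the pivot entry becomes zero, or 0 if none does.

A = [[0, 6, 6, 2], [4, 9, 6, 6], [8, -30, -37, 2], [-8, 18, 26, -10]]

Naive forward elimination:
Pivot entry (1,1) is zero but row 2 has 4 in column 1 -> naive elimination stops; a row interchange (e.g. R1 <-> R2) would be required here.

first zero-pivot column = 1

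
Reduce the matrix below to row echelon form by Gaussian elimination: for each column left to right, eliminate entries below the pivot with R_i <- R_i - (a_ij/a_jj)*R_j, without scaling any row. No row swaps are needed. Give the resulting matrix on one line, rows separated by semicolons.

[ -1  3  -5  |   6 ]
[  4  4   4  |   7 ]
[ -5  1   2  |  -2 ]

Forward elimination:
R2 <- R2 - (-4)*R1:  [   0   16  -16   31 ]
R3 <- R3 - (5)*R1:  [   0  -14   27  -32 ]
R3 <- R3 - (-7/8)*R2:  [     0      0     13  -39/8 ]
Row echelon form:
[ -1   3   -5  |      6 ]
[  0  16  -16  |     31 ]
[  0   0   13  |  -39/8 ]

REF = [-1 3 -5 6; 0 16 -16 31; 0 0 13 -39/8]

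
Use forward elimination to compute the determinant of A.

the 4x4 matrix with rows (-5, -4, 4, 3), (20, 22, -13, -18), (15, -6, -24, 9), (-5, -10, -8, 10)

Forward elimination:
R2 <- R2 - (-4)*R1:  [  0   6   3  -6 ]
R3 <- R3 - (-3)*R1:  [   0  -18  -12   18 ]
R4 <- R4 - (1)*R1:  [   0   -6  -12    7 ]
R3 <- R3 - (-3)*R2:  [  0   0  -3   0 ]
R4 <- R4 - (-1)*R2:  [  0   0  -9   1 ]
R4 <- R4 - (3)*R3:  [ 0  0  0  1 ]
Upper-triangular form:
[ -5  -4   4   3 ]
[  0   6   3  -6 ]
[  0   0  -3   0 ]
[  0   0   0   1 ]
det(A) = (-1)^0 * (-5) * (6) * (-3) * (1) = 90  (0 row swaps -> sign +1)

det(A) = 90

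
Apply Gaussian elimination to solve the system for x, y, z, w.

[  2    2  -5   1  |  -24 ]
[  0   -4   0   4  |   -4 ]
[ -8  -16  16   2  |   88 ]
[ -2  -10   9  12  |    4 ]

Forward elimination on [A|b]:
R3 <- R3 - (-4)*R1:  [  0  -8  -4   6  -8 ]
R4 <- R4 - (-1)*R1:  [   0   -8    4   13  -20 ]
R3 <- R3 - (2)*R2:  [  0   0  -4  -2   0 ]
R4 <- R4 - (2)*R2:  [   0    0    4    5  -12 ]
R4 <- R4 - (-1)*R3:  [   0    0    0    3  -12 ]
Row echelon form:
[ 2   2  -5   1  |  -24 ]
[ 0  -4   0   4  |   -4 ]
[ 0   0  -4  -2  |    0 ]
[ 0   0   0   3  |  -12 ]
Back-substitution:
w = (-12) / 3 = -4
z = (0 - (-2)*(-4)) / -4 = 2
y = (-4 - (4)*(-4)) / -4 = -3
x = (-24 - (2)*(-3) - (-5)*(2) - (1)*(-4)) / 2 = -2

(-2, -3, 2, -4)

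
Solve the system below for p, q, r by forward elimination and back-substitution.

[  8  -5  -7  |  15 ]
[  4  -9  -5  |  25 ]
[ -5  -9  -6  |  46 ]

Forward elimination on [A|b]:
R2 <- R2 - (1/2)*R1:  [     0  -13/2   -3/2   35/2 ]
R3 <- R3 - (-5/8)*R1:  [     0  -97/8  -83/8  443/8 ]
R3 <- R3 - (97/52)*R2:  [       0        0  -197/26   591/26 ]
Row echelon form:
[ 8     -5       -7  |      15 ]
[ 0  -13/2     -3/2  |    35/2 ]
[ 0      0  -197/26  |  591/26 ]
Back-substitution:
r = (591/26) / (-197/26) = -3
q = (35/2 - (-3/2)*(-3)) / (-13/2) = -2
p = (15 - (-5)*(-2) - (-7)*(-3)) / 8 = -2

(-2, -2, -3)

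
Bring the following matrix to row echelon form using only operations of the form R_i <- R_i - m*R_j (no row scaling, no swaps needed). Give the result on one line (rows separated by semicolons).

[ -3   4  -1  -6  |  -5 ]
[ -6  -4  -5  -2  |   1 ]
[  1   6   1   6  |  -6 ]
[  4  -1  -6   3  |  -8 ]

Forward elimination:
R2 <- R2 - (2)*R1:  [   0  -12   -3   10   11 ]
R3 <- R3 - (-1/3)*R1:  [     0   22/3    2/3      4  -23/3 ]
R4 <- R4 - (-4/3)*R1:  [     0   13/3  -22/3     -5  -44/3 ]
R3 <- R3 - (-11/18)*R2:  [      0       0    -7/6    91/9  -17/18 ]
R4 <- R4 - (-13/36)*R2:  [       0        0  -101/12   -25/18  -385/36 ]
R4 <- R4 - (101/14)*R3:  [       0        0        0   -223/3  -163/42 ]
Row echelon form:
[ -3    4    -1      -6  |       -5 ]
[  0  -12    -3      10  |       11 ]
[  0    0  -7/6    91/9  |   -17/18 ]
[  0    0     0  -223/3  |  -163/42 ]

REF = [-3 4 -1 -6 -5; 0 -12 -3 10 11; 0 0 -7/6 91/9 -17/18; 0 0 0 -223/3 -163/42]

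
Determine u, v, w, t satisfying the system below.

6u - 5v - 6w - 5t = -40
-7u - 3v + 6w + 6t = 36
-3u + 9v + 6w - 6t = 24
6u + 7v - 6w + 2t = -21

(-3, 1, 2, 1)

Forward elimination on [A|b]:
R2 <- R2 - (-7/6)*R1:  [     0  -53/6     -1    1/6  -32/3 ]
R3 <- R3 - (-1/2)*R1:  [     0   13/2      3  -17/2      4 ]
R4 <- R4 - (1)*R1:  [  0  12   0   7  19 ]
R3 <- R3 - (-39/53)*R2:  [       0        0   120/53  -444/53  -204/53 ]
R4 <- R4 - (-72/53)*R2:  [      0       0  -72/53  383/53  239/53 ]
R4 <- R4 - (-3/5)*R3:  [    0     0     0  11/5  11/5 ]
Row echelon form:
[ 6     -5      -6       -5  |      -40 ]
[ 0  -53/6      -1      1/6  |    -32/3 ]
[ 0      0  120/53  -444/53  |  -204/53 ]
[ 0      0       0     11/5  |     11/5 ]
Back-substitution:
t = (11/5) / (11/5) = 1
w = (-204/53 - (-444/53)*(1)) / (120/53) = 2
v = (-32/3 - (-1)*(2) - (1/6)*(1)) / (-53/6) = 1
u = (-40 - (-5)*(1) - (-6)*(2) - (-5)*(1)) / 6 = -3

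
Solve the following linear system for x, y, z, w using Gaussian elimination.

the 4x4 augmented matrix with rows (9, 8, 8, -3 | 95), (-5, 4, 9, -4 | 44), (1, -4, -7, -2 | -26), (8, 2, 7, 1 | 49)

Forward elimination on [A|b]:
R2 <- R2 - (-5/9)*R1:  [     0   76/9  121/9  -17/3  871/9 ]
R3 <- R3 - (1/9)*R1:  [      0   -44/9   -71/9    -5/3  -329/9 ]
R4 <- R4 - (8/9)*R1:  [      0   -46/9    -1/9    11/3  -319/9 ]
R3 <- R3 - (-11/19)*R2:  [      0       0   -2/19  -94/19  370/19 ]
R4 <- R4 - (-23/38)*R2:  [      0       0  305/38    9/38  879/38 ]
R4 <- R4 - (-305/4)*R3:  [    0     0     0  -377  1508 ]
Row echelon form:
[ 9     8      8      -3  |      95 ]
[ 0  76/9  121/9   -17/3  |   871/9 ]
[ 0     0  -2/19  -94/19  |  370/19 ]
[ 0     0      0    -377  |    1508 ]
Back-substitution:
w = (1508) / -377 = -4
z = (370/19 - (-94/19)*(-4)) / (-2/19) = 3
y = (871/9 - (121/9)*(3) - (-17/3)*(-4)) / (76/9) = 4
x = (95 - (8)*(4) - (8)*(3) - (-3)*(-4)) / 9 = 3

(3, 4, 3, -4)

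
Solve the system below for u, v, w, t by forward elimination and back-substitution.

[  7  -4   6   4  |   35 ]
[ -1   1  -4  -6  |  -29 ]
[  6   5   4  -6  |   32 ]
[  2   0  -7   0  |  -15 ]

Forward elimination on [A|b]:
R2 <- R2 - (-1/7)*R1:  [     0    3/7  -22/7  -38/7    -24 ]
R3 <- R3 - (6/7)*R1:  [     0   59/7   -8/7  -66/7      2 ]
R4 <- R4 - (2/7)*R1:  [     0    8/7  -61/7   -8/7    -25 ]
R3 <- R3 - (59/3)*R2:  [     0      0  182/3  292/3    474 ]
R4 <- R4 - (8/3)*R2:  [    0     0  -1/3  40/3    39 ]
R4 <- R4 - (-1/182)*R3:  [       0        0        0  1262/91  3786/91 ]
Row echelon form:
[ 7   -4      6        4  |       35 ]
[ 0  3/7  -22/7    -38/7  |      -24 ]
[ 0    0  182/3    292/3  |      474 ]
[ 0    0      0  1262/91  |  3786/91 ]
Back-substitution:
t = (3786/91) / (1262/91) = 3
w = (474 - (292/3)*(3)) / (182/3) = 3
v = (-24 - (-22/7)*(3) - (-38/7)*(3)) / (3/7) = 4
u = (35 - (-4)*(4) - (6)*(3) - (4)*(3)) / 7 = 3

(3, 4, 3, 3)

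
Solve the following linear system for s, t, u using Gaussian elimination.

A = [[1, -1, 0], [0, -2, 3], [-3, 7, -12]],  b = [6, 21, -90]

Forward elimination on [A|b]:
R3 <- R3 - (-3)*R1:  [   0    4  -12  -72 ]
R3 <- R3 - (-2)*R2:  [   0    0   -6  -30 ]
Row echelon form:
[ 1  -1   0  |    6 ]
[ 0  -2   3  |   21 ]
[ 0   0  -6  |  -30 ]
Back-substitution:
u = (-30) / -6 = 5
t = (21 - (3)*(5)) / -2 = -3
s = (6 - (-1)*(-3)) / 1 = 3

(3, -3, 5)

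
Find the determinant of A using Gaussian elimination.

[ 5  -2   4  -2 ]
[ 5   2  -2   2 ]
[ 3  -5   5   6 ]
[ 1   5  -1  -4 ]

det(A) = -828

Forward elimination:
R2 <- R2 - (1)*R1:  [  0   4  -6   4 ]
R3 <- R3 - (3/5)*R1:  [     0  -19/5   13/5   36/5 ]
R4 <- R4 - (1/5)*R1:  [     0   27/5   -9/5  -18/5 ]
R3 <- R3 - (-19/20)*R2:  [      0       0  -31/10      11 ]
R4 <- R4 - (27/20)*R2:  [     0      0  63/10     -9 ]
R4 <- R4 - (-63/31)*R3:  [      0       0       0  414/31 ]
Upper-triangular form:
[ 5  -2       4      -2 ]
[ 0   4      -6       4 ]
[ 0   0  -31/10      11 ]
[ 0   0       0  414/31 ]
det(A) = (-1)^0 * (5) * (4) * (-31/10) * (414/31) = -828  (0 row swaps -> sign +1)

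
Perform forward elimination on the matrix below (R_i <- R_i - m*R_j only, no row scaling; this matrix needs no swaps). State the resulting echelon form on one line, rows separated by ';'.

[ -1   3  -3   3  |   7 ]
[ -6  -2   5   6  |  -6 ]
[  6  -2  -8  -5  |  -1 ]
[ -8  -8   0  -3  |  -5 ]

Forward elimination:
R2 <- R2 - (6)*R1:  [   0  -20   23  -12  -48 ]
R3 <- R3 - (-6)*R1:  [   0   16  -26   13   41 ]
R4 <- R4 - (8)*R1:  [   0  -32   24  -27  -61 ]
R3 <- R3 - (-4/5)*R2:  [     0      0  -38/5   17/5   13/5 ]
R4 <- R4 - (8/5)*R2:  [     0      0  -64/5  -39/5   79/5 ]
R4 <- R4 - (32/19)*R3:  [       0        0        0  -257/19   217/19 ]
Row echelon form:
[ -1    3     -3        3  |       7 ]
[  0  -20     23      -12  |     -48 ]
[  0    0  -38/5     17/5  |    13/5 ]
[  0    0      0  -257/19  |  217/19 ]

REF = [-1 3 -3 3 7; 0 -20 23 -12 -48; 0 0 -38/5 17/5 13/5; 0 0 0 -257/19 217/19]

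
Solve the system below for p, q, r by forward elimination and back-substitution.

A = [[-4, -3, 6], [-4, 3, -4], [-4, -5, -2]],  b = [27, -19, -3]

(0, -1, 4)

Forward elimination on [A|b]:
R2 <- R2 - (1)*R1:  [   0    6  -10  -46 ]
R3 <- R3 - (1)*R1:  [   0   -2   -8  -30 ]
R3 <- R3 - (-1/3)*R2:  [      0       0   -34/3  -136/3 ]
Row echelon form:
[ -4  -3      6  |      27 ]
[  0   6    -10  |     -46 ]
[  0   0  -34/3  |  -136/3 ]
Back-substitution:
r = (-136/3) / (-34/3) = 4
q = (-46 - (-10)*(4)) / 6 = -1
p = (27 - (-3)*(-1) - (6)*(4)) / -4 = 0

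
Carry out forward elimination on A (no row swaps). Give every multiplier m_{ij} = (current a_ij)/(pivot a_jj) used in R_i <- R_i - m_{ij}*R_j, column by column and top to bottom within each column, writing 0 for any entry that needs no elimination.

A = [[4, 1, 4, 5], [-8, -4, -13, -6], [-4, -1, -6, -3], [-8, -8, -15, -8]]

multipliers: -2, -1, -2, 0, 3, -4

Forward elimination:
R2 <- R2 - (-2)*R1:  [  0  -2  -5   4 ]
R3 <- R3 - (-1)*R1:  [  0   0  -2   2 ]
R4 <- R4 - (-2)*R1:  [  0  -6  -7   2 ]
R3: entry in column 2 is already 0 -> m_{32} = 0 (no row operation needed)
R4 <- R4 - (3)*R2:  [   0    0    8  -10 ]
R4 <- R4 - (-4)*R3:  [  0   0   0  -2 ]
Multipliers (in order of application): m_{21} = -2, m_{31} = -1, m_{41} = -2, m_{32} = 0, m_{42} = 3, m_{43} = -4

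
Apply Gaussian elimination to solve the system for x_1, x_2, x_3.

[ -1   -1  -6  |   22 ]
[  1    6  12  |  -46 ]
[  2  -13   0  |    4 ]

(2, 0, -4)

Forward elimination on [A|b]:
R2 <- R2 - (-1)*R1:  [   0    5    6  -24 ]
R3 <- R3 - (-2)*R1:  [   0  -15  -12   48 ]
R3 <- R3 - (-3)*R2:  [   0    0    6  -24 ]
Row echelon form:
[ -1  -1  -6  |   22 ]
[  0   5   6  |  -24 ]
[  0   0   6  |  -24 ]
Back-substitution:
x_3 = (-24) / 6 = -4
x_2 = (-24 - (6)*(-4)) / 5 = 0
x_1 = (22 - (-1)*(0) - (-6)*(-4)) / -1 = 2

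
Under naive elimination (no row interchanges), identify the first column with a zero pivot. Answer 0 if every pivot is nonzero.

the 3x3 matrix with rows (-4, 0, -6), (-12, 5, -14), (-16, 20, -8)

Naive forward elimination:
R2 <- R2 - (3)*R1:  [ 0  5  4 ]
R3 <- R3 - (4)*R1:  [  0  20  16 ]
R3 <- R3 - (4)*R2:  [ 0  0  0 ]
Matrix at this point:
[ -4  0  -6 ]
[  0  5   4 ]
[  0  0   0 ]
Pivot entry (3,3) in the last row is zero and there are no rows below to swap with -> zero pivot in column 3 (A is singular).

first zero-pivot column = 3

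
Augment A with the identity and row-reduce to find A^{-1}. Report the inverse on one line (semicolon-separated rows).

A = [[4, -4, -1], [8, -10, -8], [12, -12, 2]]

Gauss-Jordan on [A | I]:
R1 <- (1/4)*R1:  [    1    -1  -1/4  |   1/4     0     0 ]
R2 <- R2 - (8)*R1:  [  0  -2  -6  |  -2   1   0 ]
R3 <- R3 - (12)*R1:  [  0   0   5  |  -3   0   1 ]
R2 <- (1/-2)*R2:  [    0     1     3  |     1  -1/2     0 ]
R1 <- R1 - (-1)*R2:  [    1     0  11/4  |   5/4  -1/2     0 ]
R3 <- (1/5)*R3:  [    0     0     1  |  -3/5     0   1/5 ]
R1 <- R1 - (11/4)*R3:  [      1       0       0  |   29/10    -1/2  -11/20 ]
R2 <- R2 - (3)*R3:  [    0     1     0  |  14/5  -1/2  -3/5 ]
Right block of [I | A^{-1}] is the inverse:
[ 29/10  -1/2  -11/20 ]
[  14/5  -1/2    -3/5 ]
[  -3/5     0     1/5 ]

inverse = [29/10 -1/2 -11/20; 14/5 -1/2 -3/5; -3/5 0 1/5]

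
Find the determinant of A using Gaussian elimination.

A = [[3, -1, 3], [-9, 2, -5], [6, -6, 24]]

Forward elimination:
R2 <- R2 - (-3)*R1:  [  0  -1   4 ]
R3 <- R3 - (2)*R1:  [  0  -4  18 ]
R3 <- R3 - (4)*R2:  [ 0  0  2 ]
Upper-triangular form:
[ 3  -1  3 ]
[ 0  -1  4 ]
[ 0   0  2 ]
det(A) = (-1)^0 * (3) * (-1) * (2) = -6  (0 row swaps -> sign +1)

det(A) = -6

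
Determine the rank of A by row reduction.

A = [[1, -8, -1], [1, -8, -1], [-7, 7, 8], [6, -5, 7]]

Row reduction:
R2 <- R2 - (1)*R1:  [ 0  0  0 ]
R3 <- R3 - (-7)*R1:  [   0  -49    1 ]
R4 <- R4 - (6)*R1:  [  0  43  13 ]
R2 <-> R3   (pivot in column 2 was zero)
[ 1   -8  -1 ]
[ 0  -49   1 ]
[ 0    0   0 ]
[ 0   43  13 ]
R4 <- R4 - (-43/49)*R2:  [      0       0  680/49 ]
R3 <-> R4   (pivot in column 3 was zero)
[ 1   -8      -1 ]
[ 0  -49       1 ]
[ 0    0  680/49 ]
[ 0    0       0 ]
Row echelon form:
[ 1   -8      -1 ]
[ 0  -49       1 ]
[ 0    0  680/49 ]
[ 0    0       0 ]
Nonzero rows / pivot columns: 3

rank(A) = 3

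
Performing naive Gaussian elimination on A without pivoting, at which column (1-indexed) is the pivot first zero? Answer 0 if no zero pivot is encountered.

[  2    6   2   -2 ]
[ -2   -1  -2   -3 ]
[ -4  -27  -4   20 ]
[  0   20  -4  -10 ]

first zero-pivot column = 3

Naive forward elimination:
R2 <- R2 - (-1)*R1:  [  0   5   0  -5 ]
R3 <- R3 - (-2)*R1:  [   0  -15    0   16 ]
R3 <- R3 - (-3)*R2:  [ 0  0  0  1 ]
R4 <- R4 - (4)*R2:  [  0   0  -4  10 ]
Matrix at this point:
[ 2  6   2  -2 ]
[ 0  5   0  -5 ]
[ 0  0   0   1 ]
[ 0  0  -4  10 ]
Pivot entry (3,3) is zero but row 4 has -4 in column 3 -> naive elimination stops; a row interchange (e.g. R3 <-> R4) would be required here.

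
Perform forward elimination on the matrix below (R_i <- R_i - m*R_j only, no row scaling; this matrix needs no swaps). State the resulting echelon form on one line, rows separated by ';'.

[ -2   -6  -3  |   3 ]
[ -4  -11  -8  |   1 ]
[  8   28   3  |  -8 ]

REF = [-2 -6 -3 3; 0 1 -2 -5; 0 0 -1 24]

Forward elimination:
R2 <- R2 - (2)*R1:  [  0   1  -2  -5 ]
R3 <- R3 - (-4)*R1:  [  0   4  -9   4 ]
R3 <- R3 - (4)*R2:  [  0   0  -1  24 ]
Row echelon form:
[ -2  -6  -3  |   3 ]
[  0   1  -2  |  -5 ]
[  0   0  -1  |  24 ]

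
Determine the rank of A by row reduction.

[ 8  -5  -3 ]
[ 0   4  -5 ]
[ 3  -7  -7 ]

rank(A) = 3

Row reduction:
R3 <- R3 - (3/8)*R1:  [     0  -41/8  -47/8 ]
R3 <- R3 - (-41/32)*R2:  [       0        0  -393/32 ]
Row echelon form:
[ 8  -5       -3 ]
[ 0   4       -5 ]
[ 0   0  -393/32 ]
Nonzero rows / pivot columns: 3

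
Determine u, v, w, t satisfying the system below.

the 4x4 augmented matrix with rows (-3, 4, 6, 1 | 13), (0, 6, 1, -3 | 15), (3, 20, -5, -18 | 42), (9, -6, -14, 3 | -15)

Forward elimination on [A|b]:
R3 <- R3 - (-1)*R1:  [   0   24    1  -17   55 ]
R4 <- R4 - (-3)*R1:  [  0   6   4   6  24 ]
R3 <- R3 - (4)*R2:  [  0   0  -3  -5  -5 ]
R4 <- R4 - (1)*R2:  [ 0  0  3  9  9 ]
R4 <- R4 - (-1)*R3:  [ 0  0  0  4  4 ]
Row echelon form:
[ -3  4   6   1  |  13 ]
[  0  6   1  -3  |  15 ]
[  0  0  -3  -5  |  -5 ]
[  0  0   0   4  |   4 ]
Back-substitution:
t = (4) / 4 = 1
w = (-5 - (-5)*(1)) / -3 = 0
v = (15 - (1)*(0) - (-3)*(1)) / 6 = 3
u = (13 - (4)*(3) - (6)*(0) - (1)*(1)) / -3 = 0

(0, 3, 0, 1)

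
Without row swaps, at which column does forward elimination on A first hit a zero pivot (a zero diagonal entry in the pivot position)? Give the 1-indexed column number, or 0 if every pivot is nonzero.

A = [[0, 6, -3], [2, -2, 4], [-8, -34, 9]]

Naive forward elimination:
Pivot entry (1,1) is zero but row 2 has 2 in column 1 -> naive elimination stops; a row interchange (e.g. R1 <-> R2) would be required here.

first zero-pivot column = 1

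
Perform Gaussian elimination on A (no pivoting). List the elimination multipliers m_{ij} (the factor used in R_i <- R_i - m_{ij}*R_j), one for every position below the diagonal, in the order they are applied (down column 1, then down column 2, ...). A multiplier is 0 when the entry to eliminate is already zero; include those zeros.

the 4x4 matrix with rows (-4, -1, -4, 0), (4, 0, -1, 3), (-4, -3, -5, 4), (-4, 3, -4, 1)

multipliers: -1, 1, 1, 2, -4, -20/9

Forward elimination:
R2 <- R2 - (-1)*R1:  [  0  -1  -5   3 ]
R3 <- R3 - (1)*R1:  [  0  -2  -1   4 ]
R4 <- R4 - (1)*R1:  [ 0  4  0  1 ]
R3 <- R3 - (2)*R2:  [  0   0   9  -2 ]
R4 <- R4 - (-4)*R2:  [   0    0  -20   13 ]
R4 <- R4 - (-20/9)*R3:  [    0     0     0  77/9 ]
Multipliers (in order of application): m_{21} = -1, m_{31} = 1, m_{41} = 1, m_{32} = 2, m_{42} = -4, m_{43} = -20/9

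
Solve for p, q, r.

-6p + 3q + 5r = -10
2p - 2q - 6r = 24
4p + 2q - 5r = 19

(-2, 1, -5)

Forward elimination on [A|b]:
R2 <- R2 - (-1/3)*R1:  [     0     -1  -13/3   62/3 ]
R3 <- R3 - (-2/3)*R1:  [    0     4  -5/3  37/3 ]
R3 <- R3 - (-4)*R2:  [   0    0  -19   95 ]
Row echelon form:
[ -6   3      5  |   -10 ]
[  0  -1  -13/3  |  62/3 ]
[  0   0    -19  |    95 ]
Back-substitution:
r = (95) / -19 = -5
q = (62/3 - (-13/3)*(-5)) / -1 = 1
p = (-10 - (3)*(1) - (5)*(-5)) / -6 = -2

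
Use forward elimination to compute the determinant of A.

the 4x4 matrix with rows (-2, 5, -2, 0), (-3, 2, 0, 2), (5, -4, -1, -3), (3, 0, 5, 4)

Forward elimination:
R2 <- R2 - (3/2)*R1:  [     0  -11/2      3      2 ]
R3 <- R3 - (-5/2)*R1:  [    0  17/2    -6    -3 ]
R4 <- R4 - (-3/2)*R1:  [    0  15/2     2     4 ]
R3 <- R3 - (-17/11)*R2:  [      0       0  -15/11    1/11 ]
R4 <- R4 - (-15/11)*R2:  [     0      0  67/11  74/11 ]
R4 <- R4 - (-67/15)*R3:  [      0       0       0  107/15 ]
Upper-triangular form:
[ -2      5      -2       0 ]
[  0  -11/2       3       2 ]
[  0      0  -15/11    1/11 ]
[  0      0       0  107/15 ]
det(A) = (-1)^0 * (-2) * (-11/2) * (-15/11) * (107/15) = -107  (0 row swaps -> sign +1)

det(A) = -107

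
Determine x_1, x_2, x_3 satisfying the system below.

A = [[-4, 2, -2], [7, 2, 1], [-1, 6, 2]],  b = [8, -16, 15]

(-3, 1, 3)

Forward elimination on [A|b]:
R2 <- R2 - (-7/4)*R1:  [    0  11/2  -5/2    -2 ]
R3 <- R3 - (1/4)*R1:  [    0  11/2   5/2    13 ]
R3 <- R3 - (1)*R2:  [  0   0   5  15 ]
Row echelon form:
[ -4     2    -2  |   8 ]
[  0  11/2  -5/2  |  -2 ]
[  0     0     5  |  15 ]
Back-substitution:
x_3 = (15) / 5 = 3
x_2 = (-2 - (-5/2)*(3)) / (11/2) = 1
x_1 = (8 - (2)*(1) - (-2)*(3)) / -4 = -3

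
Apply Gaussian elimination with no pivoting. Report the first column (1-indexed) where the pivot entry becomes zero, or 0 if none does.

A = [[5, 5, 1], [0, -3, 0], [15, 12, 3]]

Naive forward elimination:
R3 <- R3 - (3)*R1:  [  0  -3   0 ]
R3 <- R3 - (1)*R2:  [ 0  0  0 ]
Matrix at this point:
[ 5   5  1 ]
[ 0  -3  0 ]
[ 0   0  0 ]
Pivot entry (3,3) in the last row is zero and there are no rows below to swap with -> zero pivot in column 3 (A is singular).

first zero-pivot column = 3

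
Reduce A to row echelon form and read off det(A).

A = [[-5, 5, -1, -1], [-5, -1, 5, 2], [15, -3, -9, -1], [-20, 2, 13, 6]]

det(A) = 60

Forward elimination:
R2 <- R2 - (1)*R1:  [  0  -6   6   3 ]
R3 <- R3 - (-3)*R1:  [   0   12  -12   -4 ]
R4 <- R4 - (4)*R1:  [   0  -18   17   10 ]
R3 <- R3 - (-2)*R2:  [ 0  0  0  2 ]
R4 <- R4 - (3)*R2:  [  0   0  -1   1 ]
R3 <-> R4   (pivot in column 3 was zero)
[ -5   5  -1  -1 ]
[  0  -6   6   3 ]
[  0   0  -1   1 ]
[  0   0   0   2 ]
Upper-triangular form:
[ -5   5  -1  -1 ]
[  0  -6   6   3 ]
[  0   0  -1   1 ]
[  0   0   0   2 ]
det(A) = (-1)^1 * (-5) * (-6) * (-1) * (2) = 60  (1 row swap -> sign -1)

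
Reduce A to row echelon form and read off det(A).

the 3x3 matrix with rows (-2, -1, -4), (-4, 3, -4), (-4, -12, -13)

det(A) = -30

Forward elimination:
R2 <- R2 - (2)*R1:  [ 0  5  4 ]
R3 <- R3 - (2)*R1:  [   0  -10   -5 ]
R3 <- R3 - (-2)*R2:  [ 0  0  3 ]
Upper-triangular form:
[ -2  -1  -4 ]
[  0   5   4 ]
[  0   0   3 ]
det(A) = (-1)^0 * (-2) * (5) * (3) = -30  (0 row swaps -> sign +1)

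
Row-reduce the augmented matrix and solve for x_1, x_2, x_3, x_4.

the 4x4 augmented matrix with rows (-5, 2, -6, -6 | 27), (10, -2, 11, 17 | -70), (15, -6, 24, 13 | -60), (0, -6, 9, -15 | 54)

(-3, 0, 1, -3)

Forward elimination on [A|b]:
R2 <- R2 - (-2)*R1:  [   0    2   -1    5  -16 ]
R3 <- R3 - (-3)*R1:  [  0   0   6  -5  21 ]
R4 <- R4 - (-3)*R2:  [ 0  0  6  0  6 ]
R4 <- R4 - (1)*R3:  [   0    0    0    5  -15 ]
Row echelon form:
[ -5  2  -6  -6  |   27 ]
[  0  2  -1   5  |  -16 ]
[  0  0   6  -5  |   21 ]
[  0  0   0   5  |  -15 ]
Back-substitution:
x_4 = (-15) / 5 = -3
x_3 = (21 - (-5)*(-3)) / 6 = 1
x_2 = (-16 - (-1)*(1) - (5)*(-3)) / 2 = 0
x_1 = (27 - (2)*(0) - (-6)*(1) - (-6)*(-3)) / -5 = -3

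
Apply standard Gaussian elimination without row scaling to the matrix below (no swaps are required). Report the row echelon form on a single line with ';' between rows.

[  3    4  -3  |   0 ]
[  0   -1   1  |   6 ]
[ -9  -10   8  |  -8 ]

Forward elimination:
R3 <- R3 - (-3)*R1:  [  0   2  -1  -8 ]
R3 <- R3 - (-2)*R2:  [ 0  0  1  4 ]
Row echelon form:
[ 3   4  -3  |  0 ]
[ 0  -1   1  |  6 ]
[ 0   0   1  |  4 ]

REF = [3 4 -3 0; 0 -1 1 6; 0 0 1 4]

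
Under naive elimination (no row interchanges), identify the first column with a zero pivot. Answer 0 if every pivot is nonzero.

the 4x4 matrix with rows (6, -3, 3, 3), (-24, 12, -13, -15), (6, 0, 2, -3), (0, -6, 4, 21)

Naive forward elimination:
R2 <- R2 - (-4)*R1:  [  0   0  -1  -3 ]
R3 <- R3 - (1)*R1:  [  0   3  -1  -6 ]
Matrix at this point:
[ 6  -3   3   3 ]
[ 0   0  -1  -3 ]
[ 0   3  -1  -6 ]
[ 0  -6   4  21 ]
Pivot entry (2,2) is zero but row 3 has 3 in column 2 -> naive elimination stops; a row interchange (e.g. R2 <-> R3) would be required here.

first zero-pivot column = 2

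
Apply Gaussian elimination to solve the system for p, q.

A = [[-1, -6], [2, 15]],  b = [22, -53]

Forward elimination on [A|b]:
R2 <- R2 - (-2)*R1:  [  0   3  -9 ]
Row echelon form:
[ -1  -6  |  22 ]
[  0   3  |  -9 ]
Back-substitution:
q = (-9) / 3 = -3
p = (22 - (-6)*(-3)) / -1 = -4

(-4, -3)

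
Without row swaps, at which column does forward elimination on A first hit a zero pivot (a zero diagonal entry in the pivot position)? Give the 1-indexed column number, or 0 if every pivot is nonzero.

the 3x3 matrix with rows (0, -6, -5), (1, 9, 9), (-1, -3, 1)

Naive forward elimination:
Pivot entry (1,1) is zero but row 2 has 1 in column 1 -> naive elimination stops; a row interchange (e.g. R1 <-> R2) would be required here.

first zero-pivot column = 1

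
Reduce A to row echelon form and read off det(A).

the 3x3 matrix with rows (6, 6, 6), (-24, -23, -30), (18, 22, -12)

Forward elimination:
R2 <- R2 - (-4)*R1:  [  0   1  -6 ]
R3 <- R3 - (3)*R1:  [   0    4  -30 ]
R3 <- R3 - (4)*R2:  [  0   0  -6 ]
Upper-triangular form:
[ 6  6   6 ]
[ 0  1  -6 ]
[ 0  0  -6 ]
det(A) = (-1)^0 * (6) * (1) * (-6) = -36  (0 row swaps -> sign +1)

det(A) = -36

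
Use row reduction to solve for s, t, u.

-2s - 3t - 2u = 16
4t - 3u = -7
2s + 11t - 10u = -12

Forward elimination on [A|b]:
R3 <- R3 - (-1)*R1:  [   0    8  -12    4 ]
R3 <- R3 - (2)*R2:  [  0   0  -6  18 ]
Row echelon form:
[ -2  -3  -2  |  16 ]
[  0   4  -3  |  -7 ]
[  0   0  -6  |  18 ]
Back-substitution:
u = (18) / -6 = -3
t = (-7 - (-3)*(-3)) / 4 = -4
s = (16 - (-3)*(-4) - (-2)*(-3)) / -2 = 1

(1, -4, -3)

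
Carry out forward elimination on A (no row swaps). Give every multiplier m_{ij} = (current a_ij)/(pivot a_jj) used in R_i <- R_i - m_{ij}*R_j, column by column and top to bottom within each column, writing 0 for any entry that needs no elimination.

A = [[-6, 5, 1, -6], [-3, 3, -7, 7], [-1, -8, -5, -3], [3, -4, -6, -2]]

multipliers: 1/2, 1/6, -1/2, -53/3, -3, 12/59

Forward elimination:
R2 <- R2 - (1/2)*R1:  [     0    1/2  -15/2     10 ]
R3 <- R3 - (1/6)*R1:  [     0  -53/6  -31/6     -2 ]
R4 <- R4 - (-1/2)*R1:  [     0   -3/2  -11/2     -5 ]
R3 <- R3 - (-53/3)*R2:  [      0       0  -413/3   524/3 ]
R4 <- R4 - (-3)*R2:  [   0    0  -28   25 ]
R4 <- R4 - (12/59)*R3:  [       0        0        0  -621/59 ]
Multipliers (in order of application): m_{21} = 1/2, m_{31} = 1/6, m_{41} = -1/2, m_{32} = -53/3, m_{42} = -3, m_{43} = 12/59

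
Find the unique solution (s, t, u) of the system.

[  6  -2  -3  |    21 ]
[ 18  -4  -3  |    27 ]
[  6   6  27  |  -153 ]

Forward elimination on [A|b]:
R2 <- R2 - (3)*R1:  [   0    2    6  -36 ]
R3 <- R3 - (1)*R1:  [    0     8    30  -174 ]
R3 <- R3 - (4)*R2:  [   0    0    6  -30 ]
Row echelon form:
[ 6  -2  -3  |   21 ]
[ 0   2   6  |  -36 ]
[ 0   0   6  |  -30 ]
Back-substitution:
u = (-30) / 6 = -5
t = (-36 - (6)*(-5)) / 2 = -3
s = (21 - (-2)*(-3) - (-3)*(-5)) / 6 = 0

(0, -3, -5)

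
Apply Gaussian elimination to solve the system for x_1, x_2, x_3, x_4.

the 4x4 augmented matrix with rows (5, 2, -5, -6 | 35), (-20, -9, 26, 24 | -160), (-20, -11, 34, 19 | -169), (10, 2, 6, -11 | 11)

(1, -4, -4, -3)

Forward elimination on [A|b]:
R2 <- R2 - (-4)*R1:  [   0   -1    6    0  -20 ]
R3 <- R3 - (-4)*R1:  [   0   -3   14   -5  -29 ]
R4 <- R4 - (2)*R1:  [   0   -2   16    1  -59 ]
R3 <- R3 - (3)*R2:  [  0   0  -4  -5  31 ]
R4 <- R4 - (2)*R2:  [   0    0    4    1  -19 ]
R4 <- R4 - (-1)*R3:  [  0   0   0  -4  12 ]
Row echelon form:
[ 5   2  -5  -6  |   35 ]
[ 0  -1   6   0  |  -20 ]
[ 0   0  -4  -5  |   31 ]
[ 0   0   0  -4  |   12 ]
Back-substitution:
x_4 = (12) / -4 = -3
x_3 = (31 - (-5)*(-3)) / -4 = -4
x_2 = (-20 - (6)*(-4)) / -1 = -4
x_1 = (35 - (2)*(-4) - (-5)*(-4) - (-6)*(-3)) / 5 = 1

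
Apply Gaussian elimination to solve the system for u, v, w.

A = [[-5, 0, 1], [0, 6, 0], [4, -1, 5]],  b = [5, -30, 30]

(0, -5, 5)

Forward elimination on [A|b]:
R3 <- R3 - (-4/5)*R1:  [    0    -1  29/5    34 ]
R3 <- R3 - (-1/6)*R2:  [    0     0  29/5    29 ]
Row echelon form:
[ -5  0     1  |    5 ]
[  0  6     0  |  -30 ]
[  0  0  29/5  |   29 ]
Back-substitution:
w = (29) / (29/5) = 5
v = (-30) / 6 = -5
u = (5 - (1)*(5)) / -5 = 0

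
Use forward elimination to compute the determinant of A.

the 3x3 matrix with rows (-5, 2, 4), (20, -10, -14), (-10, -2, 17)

det(A) = 30

Forward elimination:
R2 <- R2 - (-4)*R1:  [  0  -2   2 ]
R3 <- R3 - (2)*R1:  [  0  -6   9 ]
R3 <- R3 - (3)*R2:  [ 0  0  3 ]
Upper-triangular form:
[ -5   2  4 ]
[  0  -2  2 ]
[  0   0  3 ]
det(A) = (-1)^0 * (-5) * (-2) * (3) = 30  (0 row swaps -> sign +1)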